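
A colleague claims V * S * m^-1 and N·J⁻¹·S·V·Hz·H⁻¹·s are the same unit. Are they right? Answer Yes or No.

No

Left side:
  V = kg·m²·s⁻³·A⁻¹.
  S = kg⁻¹·m⁻²·s³·A².
  Combining: V·S·m⁻¹ = (kg·m²·s⁻³·A⁻¹) · (kg⁻¹·m⁻²·s³·A²) · m⁻¹ = m⁻¹·A.
Right side:
  N = kg·m/s² = kg·m·s⁻² (force = mass × acceleration).
  J = N·m (work = force × distance),
      = kg·m²·s⁻².
  So J⁻¹ = kg⁻¹·m⁻²·s².
  S = 1/Ω (conductance is reciprocal resistance),
      = kg⁻¹·m⁻²·s³·A².
  V = W/A (potential = power per current),
      = kg·m²·s⁻³·A⁻¹.
  Hz = 1/s = s⁻¹ (frequency is cycles per second).
  H = Wb/A (inductance = flux per current),
      = kg·m²·s⁻²·A⁻².
  So H⁻¹ = kg⁻¹·m⁻²·s²·A².
  Combining: N·J⁻¹·S·V·Hz·H⁻¹·s = (kg·m·s⁻²) · (kg⁻¹·m⁻²·s²) · (kg⁻¹·m⁻²·s³·A²) · (kg·m²·s⁻³·A⁻¹) · s⁻¹ · (kg⁻¹·m⁻²·s²·A²) · s = kg⁻¹·m⁻³·s²·A³.
Left is m⁻¹·A; right is kg⁻¹·m⁻³·s²·A³ — different.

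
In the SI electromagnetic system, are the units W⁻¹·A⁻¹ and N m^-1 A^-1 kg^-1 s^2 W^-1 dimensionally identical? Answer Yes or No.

Yes

Left side:
  W = J/s (power = energy per time),
      = kg·m²·s⁻³.
  So W⁻¹ = kg⁻¹·m⁻²·s³.
  Combining: W⁻¹·A⁻¹ = (kg⁻¹·m⁻²·s³) · A⁻¹ = kg⁻¹·m⁻²·s³·A⁻¹.
Right side:
  N = kg·m/s² = kg·m·s⁻² (force = mass × acceleration).
  W = J/s (power = energy per time),
      = kg·m²·s⁻³.
  So W⁻¹ = kg⁻¹·m⁻²·s³.
  Combining: N·m⁻¹·A⁻¹·kg⁻¹·s²·W⁻¹ = (kg·m·s⁻²) · m⁻¹ · A⁻¹ · kg⁻¹ · s² · (kg⁻¹·m⁻²·s³) = kg⁻¹·m⁻²·s³·A⁻¹.
Both reduce to kg⁻¹·m⁻²·s³·A⁻¹.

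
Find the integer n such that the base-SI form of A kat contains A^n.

1

kat = s⁻¹·mol.
Combining: A·kat = A · (s⁻¹·mol) = s⁻¹·A·mol.
The exponent of A is 1.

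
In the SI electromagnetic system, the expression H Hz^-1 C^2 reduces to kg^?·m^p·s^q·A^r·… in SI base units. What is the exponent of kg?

H = Wb/A (inductance = flux per current),
    = kg·m²·s⁻²·A⁻².
Hz = 1/s = s⁻¹ (frequency is cycles per second).
So Hz⁻¹ = s.
C = A·s = s·A (charge = current × time).
So C² = s²·A².
Combining: H·Hz⁻¹·C² = (kg·m²·s⁻²·A⁻²) · s · (s²·A²) = kg·m²·s.
The exponent of kg is 1.

1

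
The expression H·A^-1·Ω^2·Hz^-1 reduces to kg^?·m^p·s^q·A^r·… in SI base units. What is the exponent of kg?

3

H = Wb/A (inductance = flux per current),
    = kg·m²·s⁻²·A⁻².
Ω = V/A (resistance = voltage per current),
    = kg·m²·s⁻³·A⁻².
So Ω² = kg²·m⁴·s⁻⁶·A⁻⁴.
Hz = 1/s = s⁻¹ (frequency is cycles per second).
So Hz⁻¹ = s.
Combining: H·A⁻¹·Ω²·Hz⁻¹ = (kg·m²·s⁻²·A⁻²) · A⁻¹ · (kg²·m⁴·s⁻⁶·A⁻⁴) · s = kg³·m⁶·s⁻⁷·A⁻⁷.
The exponent of kg is 3.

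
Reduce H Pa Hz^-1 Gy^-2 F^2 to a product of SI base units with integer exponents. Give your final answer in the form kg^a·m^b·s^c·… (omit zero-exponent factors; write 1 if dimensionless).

m⁻⁷·s⁹·A²

H = Wb/A (inductance = flux per current),
    = kg·m²·s⁻²·A⁻².
Pa = N/m² (pressure = force per area),
    = kg·m⁻¹·s⁻².
Hz = 1/s = s⁻¹ (frequency is cycles per second).
So Hz⁻¹ = s.
Gy = J/kg (absorbed dose = energy per mass),
    = m²·s⁻².
So Gy⁻² = m⁻⁴·s⁴.
F = C/V (capacitance = charge per voltage),
    = A·s/(kg·m²·s⁻³·A⁻¹) (substituting C and V),
    = kg⁻¹·m⁻²·s⁴·A².
So F² = kg⁻²·m⁻⁴·s⁸·A⁴.
Combining: H·Pa·Hz⁻¹·Gy⁻²·F² = (kg·m²·s⁻²·A⁻²) · (kg·m⁻¹·s⁻²) · s · (m⁻⁴·s⁴) · (kg⁻²·m⁻⁴·s⁸·A⁴) = m⁻⁷·s⁹·A².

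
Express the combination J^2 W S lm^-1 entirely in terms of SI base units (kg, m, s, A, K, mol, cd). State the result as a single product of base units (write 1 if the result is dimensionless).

J = N·m (work = force × distance),
    = kg·m²·s⁻².
So J² = kg²·m⁴·s⁻⁴.
W = J/s (power = energy per time),
    = kg·m²·s⁻³.
S = 1/Ω (conductance is reciprocal resistance),
    = kg⁻¹·m⁻²·s³·A².
lm = cd·sr = cd (luminous flux; sr is dimensionless).
So lm⁻¹ = cd⁻¹.
Combining: J²·W·S·lm⁻¹ = (kg²·m⁴·s⁻⁴) · (kg·m²·s⁻³) · (kg⁻¹·m⁻²·s³·A²) · cd⁻¹ = kg²·m⁴·s⁻⁴·A²·cd⁻¹.

kg²·m⁴·s⁻⁴·A²·cd⁻¹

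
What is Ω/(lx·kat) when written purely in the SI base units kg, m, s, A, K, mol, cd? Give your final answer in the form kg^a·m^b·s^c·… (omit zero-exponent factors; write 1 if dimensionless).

kg·m⁴·s⁻²·A⁻²·mol⁻¹·cd⁻¹

Ω = V/A (resistance = voltage per current),
    = kg·m²·s⁻³·A⁻².
lx = lm/m² (illuminance = luminous flux per area),
    = m⁻²·cd.
So lx⁻¹ = m²·cd⁻¹.
kat = mol/s = s⁻¹·mol (catalytic activity).
So kat⁻¹ = s·mol⁻¹.
Combining: Ω·lx⁻¹·kat⁻¹ = (kg·m²·s⁻³·A⁻²) · (m²·cd⁻¹) · (s·mol⁻¹) = kg·m⁴·s⁻²·A⁻²·mol⁻¹·cd⁻¹.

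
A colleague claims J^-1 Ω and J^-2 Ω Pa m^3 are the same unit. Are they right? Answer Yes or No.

Yes

Left side:
  J = N·m (work = force × distance),
      = kg·m²·s⁻².
  So J⁻¹ = kg⁻¹·m⁻²·s².
  Ω = V/A (resistance = voltage per current),
      = kg·m²·s⁻³·A⁻².
  Combining: J⁻¹·Ω = (kg⁻¹·m⁻²·s²) · (kg·m²·s⁻³·A⁻²) = s⁻¹·A⁻².
Right side:
  J = N·m (work = force × distance),
      = kg·m²·s⁻².
  So J⁻² = kg⁻²·m⁻⁴·s⁴.
  Ω = V/A (resistance = voltage per current),
      = kg·m²·s⁻³·A⁻².
  Pa = N/m² (pressure = force per area),
      = kg·m⁻¹·s⁻².
  Combining: J⁻²·Ω·Pa·m³ = (kg⁻²·m⁻⁴·s⁴) · (kg·m²·s⁻³·A⁻²) · (kg·m⁻¹·s⁻²) · m³ = s⁻¹·A⁻².
Both reduce to s⁻¹·A⁻².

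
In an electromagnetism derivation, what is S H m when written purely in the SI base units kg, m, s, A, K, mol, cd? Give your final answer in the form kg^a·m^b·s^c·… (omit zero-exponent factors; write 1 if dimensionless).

m·s

S = 1/Ω (conductance is reciprocal resistance),
    = kg⁻¹·m⁻²·s³·A².
H = Wb/A (inductance = flux per current),
    = kg·m²·s⁻²·A⁻².
Combining: S·H·m = (kg⁻¹·m⁻²·s³·A²) · (kg·m²·s⁻²·A⁻²) · m = m·s.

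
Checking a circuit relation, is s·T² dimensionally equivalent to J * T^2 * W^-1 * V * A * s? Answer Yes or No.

Left side:
  T = kg·s⁻²·A⁻¹.
  So T² = kg²·s⁻⁴·A⁻².
  Combining: s·T² = s · (kg²·s⁻⁴·A⁻²) = kg²·s⁻³·A⁻².
Right side:
  J = kg·m²·s⁻².
  T = kg·s⁻²·A⁻¹.
  So T² = kg²·s⁻⁴·A⁻².
  W = kg·m²·s⁻³.
  So W⁻¹ = kg⁻¹·m⁻²·s³.
  V = kg·m²·s⁻³·A⁻¹.
  Combining: J·T²·W⁻¹·V·A·s = (kg·m²·s⁻²) · (kg²·s⁻⁴·A⁻²) · (kg⁻¹·m⁻²·s³) · (kg·m²·s⁻³·A⁻¹) · A · s = kg³·m²·s⁻⁵·A⁻².
Left is kg²·s⁻³·A⁻²; right is kg³·m²·s⁻⁵·A⁻² — different.

No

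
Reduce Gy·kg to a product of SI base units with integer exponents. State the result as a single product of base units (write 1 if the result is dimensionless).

kg·m²·s⁻²

Gy = J/kg (absorbed dose = energy per mass),
    = m²·s⁻².
Combining: Gy·kg = (m²·s⁻²) · kg = kg·m²·s⁻².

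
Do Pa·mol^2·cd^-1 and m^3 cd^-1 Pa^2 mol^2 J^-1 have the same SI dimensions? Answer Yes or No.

Yes

Left side:
  Pa = N/m² (pressure = force per area),
      = kg·m⁻¹·s⁻².
  Combining: Pa·mol²·cd⁻¹ = (kg·m⁻¹·s⁻²) · mol² · cd⁻¹ = kg·m⁻¹·s⁻²·mol²·cd⁻¹.
Right side:
  Pa = N/m² (pressure = force per area),
      = kg·m⁻¹·s⁻².
  So Pa² = kg²·m⁻²·s⁻⁴.
  J = N·m (work = force × distance),
      = kg·m²·s⁻².
  So J⁻¹ = kg⁻¹·m⁻²·s².
  Combining: m³·cd⁻¹·Pa²·mol²·J⁻¹ = m³ · cd⁻¹ · (kg²·m⁻²·s⁻⁴) · mol² · (kg⁻¹·m⁻²·s²) = kg·m⁻¹·s⁻²·mol²·cd⁻¹.
Both reduce to kg·m⁻¹·s⁻²·mol²·cd⁻¹.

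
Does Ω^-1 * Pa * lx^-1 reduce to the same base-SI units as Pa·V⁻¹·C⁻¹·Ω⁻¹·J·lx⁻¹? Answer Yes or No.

Left side:
  Ω = V/A (resistance = voltage per current),
      = kg·m²·s⁻³·A⁻².
  So Ω⁻¹ = kg⁻¹·m⁻²·s³·A².
  Pa = N/m² (pressure = force per area),
      = kg·m⁻¹·s⁻².
  lx = lm/m² (illuminance = luminous flux per area),
      = m⁻²·cd.
  So lx⁻¹ = m²·cd⁻¹.
  Combining: Ω⁻¹·Pa·lx⁻¹ = (kg⁻¹·m⁻²·s³·A²) · (kg·m⁻¹·s⁻²) · (m²·cd⁻¹) = m⁻¹·s·A²·cd⁻¹.
Right side:
  Pa = kg·m⁻¹·s⁻².
  V = kg·m²·s⁻³·A⁻¹.
  So V⁻¹ = kg⁻¹·m⁻²·s³·A.
  C = s·A.
  So C⁻¹ = s⁻¹·A⁻¹.
  Ω = kg·m²·s⁻³·A⁻².
  So Ω⁻¹ = kg⁻¹·m⁻²·s³·A².
  J = kg·m²·s⁻².
  lx = m⁻²·cd.
  So lx⁻¹ = m²·cd⁻¹.
  Combining: Pa·V⁻¹·C⁻¹·Ω⁻¹·J·lx⁻¹ = (kg·m⁻¹·s⁻²) · (kg⁻¹·m⁻²·s³·A) · (s⁻¹·A⁻¹) · (kg⁻¹·m⁻²·s³·A²) · (kg·m²·s⁻²) · (m²·cd⁻¹) = m⁻¹·s·A²·cd⁻¹.
Both reduce to m⁻¹·s·A²·cd⁻¹.

Yes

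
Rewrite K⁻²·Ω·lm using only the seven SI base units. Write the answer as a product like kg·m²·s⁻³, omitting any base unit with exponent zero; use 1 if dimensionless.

Ω = V/A (resistance = voltage per current),
    = kg·m²·s⁻³·A⁻².
lm = cd·sr = cd (luminous flux; sr is dimensionless).
Combining: K⁻²·Ω·lm = K⁻² · (kg·m²·s⁻³·A⁻²) · cd = kg·m²·s⁻³·A⁻²·K⁻²·cd.

kg·m²·s⁻³·A⁻²·K⁻²·cd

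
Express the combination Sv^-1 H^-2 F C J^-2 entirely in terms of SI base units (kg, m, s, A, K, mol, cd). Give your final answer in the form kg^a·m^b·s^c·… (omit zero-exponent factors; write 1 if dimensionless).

Sv = J/kg (equivalent dose = energy per mass),
    = m²·s⁻².
So Sv⁻¹ = m⁻²·s².
H = Wb/A (inductance = flux per current),
    = kg·m²·s⁻²·A⁻².
So H⁻² = kg⁻²·m⁻⁴·s⁴·A⁴.
F = C/V (capacitance = charge per voltage),
    = A·s/(kg·m²·s⁻³·A⁻¹) (substituting C and V),
    = kg⁻¹·m⁻²·s⁴·A².
C = A·s = s·A (charge = current × time).
J = N·m (work = force × distance),
    = kg·m²·s⁻².
So J⁻² = kg⁻²·m⁻⁴·s⁴.
Combining: Sv⁻¹·H⁻²·F·C·J⁻² = (m⁻²·s²) · (kg⁻²·m⁻⁴·s⁴·A⁴) · (kg⁻¹·m⁻²·s⁴·A²) · (s·A) · (kg⁻²·m⁻⁴·s⁴) = kg⁻⁵·m⁻¹²·s¹⁵·A⁷.

kg⁻⁵·m⁻¹²·s¹⁵·A⁷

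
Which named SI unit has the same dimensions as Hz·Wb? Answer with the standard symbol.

Hz = 1/s = s⁻¹ (frequency is cycles per second).
Wb = V·s (flux: a volt is a weber per second),
    = kg·m²·s⁻²·A⁻¹.
Combining: Hz·Wb = s⁻¹ · (kg·m²·s⁻²·A⁻¹) = kg·m²·s⁻³·A⁻¹.
kg·m²·s⁻³·A⁻¹ is the base-SI form of the volt.

V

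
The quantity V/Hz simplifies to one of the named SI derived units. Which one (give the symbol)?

Wb

V = kg·m²·s⁻³·A⁻¹.
Hz = s⁻¹.
So Hz⁻¹ = s.
Combining: V·Hz⁻¹ = (kg·m²·s⁻³·A⁻¹) · s = kg·m²·s⁻²·A⁻¹.
kg·m²·s⁻²·A⁻¹ is the base-SI form of the weber.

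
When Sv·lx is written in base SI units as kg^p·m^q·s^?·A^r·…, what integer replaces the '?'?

Sv = m²·s⁻².
lx = m⁻²·cd.
Combining: Sv·lx = (m²·s⁻²) · (m⁻²·cd) = s⁻²·cd.
The exponent of s is -2.

-2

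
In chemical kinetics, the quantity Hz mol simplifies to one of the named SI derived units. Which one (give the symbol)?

Hz = s⁻¹.
Combining: Hz·mol = s⁻¹ · mol = s⁻¹·mol.
s⁻¹·mol is the base-SI form of the katal.

kat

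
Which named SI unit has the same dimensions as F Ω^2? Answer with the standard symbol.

H

F = kg⁻¹·m⁻²·s⁴·A².
Ω = kg·m²·s⁻³·A⁻².
So Ω² = kg²·m⁴·s⁻⁶·A⁻⁴.
Combining: F·Ω² = (kg⁻¹·m⁻²·s⁴·A²) · (kg²·m⁴·s⁻⁶·A⁻⁴) = kg·m²·s⁻²·A⁻².
kg·m²·s⁻²·A⁻² is the base-SI form of the henry.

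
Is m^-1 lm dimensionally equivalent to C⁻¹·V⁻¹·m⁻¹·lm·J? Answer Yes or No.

Left side:
  lm = cd·sr = cd (luminous flux; sr is dimensionless).
  Combining: m⁻¹·lm = m⁻¹ · cd = m⁻¹·cd.
Right side:
  C = A·s = s·A (charge = current × time).
  So C⁻¹ = s⁻¹·A⁻¹.
  V = W/A (potential = power per current),
      = kg·m²·s⁻³·A⁻¹.
  So V⁻¹ = kg⁻¹·m⁻²·s³·A.
  lm = cd·sr = cd (luminous flux; sr is dimensionless).
  J = N·m (work = force × distance),
      = kg·m²·s⁻².
  Combining: C⁻¹·V⁻¹·m⁻¹·lm·J = (s⁻¹·A⁻¹) · (kg⁻¹·m⁻²·s³·A) · m⁻¹ · cd · (kg·m²·s⁻²) = m⁻¹·cd.
Both reduce to m⁻¹·cd.

Yes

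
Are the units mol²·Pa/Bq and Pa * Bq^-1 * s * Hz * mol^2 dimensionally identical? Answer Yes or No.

Left side:
  Pa = kg·m⁻¹·s⁻².
  Bq = s⁻¹.
  So Bq⁻¹ = s.
  Combining: mol²·Pa·Bq⁻¹ = mol² · (kg·m⁻¹·s⁻²) · s = kg·m⁻¹·s⁻¹·mol².
Right side:
  Pa = N/m² (pressure = force per area),
      = kg·m⁻¹·s⁻².
  Bq = 1/s = s⁻¹ (activity is decays per second).
  So Bq⁻¹ = s.
  Hz = 1/s = s⁻¹ (frequency is cycles per second).
  Combining: Pa·Bq⁻¹·s·Hz·mol² = (kg·m⁻¹·s⁻²) · s · s · s⁻¹ · mol² = kg·m⁻¹·s⁻¹·mol².
Both reduce to kg·m⁻¹·s⁻¹·mol².

Yes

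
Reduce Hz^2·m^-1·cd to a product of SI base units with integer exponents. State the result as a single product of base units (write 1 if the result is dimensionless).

Hz = 1/s = s⁻¹ (frequency is cycles per second).
So Hz² = s⁻².
Combining: Hz²·m⁻¹·cd = s⁻² · m⁻¹ · cd = m⁻¹·s⁻²·cd.

m⁻¹·s⁻²·cd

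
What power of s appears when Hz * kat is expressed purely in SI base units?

Hz = s⁻¹.
kat = s⁻¹·mol.
Combining: Hz·kat = s⁻¹ · (s⁻¹·mol) = s⁻²·mol.
The exponent of s is -2.

-2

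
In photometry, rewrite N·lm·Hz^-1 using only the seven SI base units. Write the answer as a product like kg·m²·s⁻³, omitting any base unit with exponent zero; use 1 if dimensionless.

N = kg·m/s² = kg·m·s⁻² (force = mass × acceleration).
lm = cd·sr = cd (luminous flux; sr is dimensionless).
Hz = 1/s = s⁻¹ (frequency is cycles per second).
So Hz⁻¹ = s.
Combining: N·lm·Hz⁻¹ = (kg·m·s⁻²) · cd · s = kg·m·s⁻¹·cd.

kg·m·s⁻¹·cd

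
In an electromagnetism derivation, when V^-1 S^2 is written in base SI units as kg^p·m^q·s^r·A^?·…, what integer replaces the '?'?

5

V = W/A (potential = power per current),
    = kg·m²·s⁻³·A⁻¹.
So V⁻¹ = kg⁻¹·m⁻²·s³·A.
S = 1/Ω (conductance is reciprocal resistance),
    = kg⁻¹·m⁻²·s³·A².
So S² = kg⁻²·m⁻⁴·s⁶·A⁴.
Combining: V⁻¹·S² = (kg⁻¹·m⁻²·s³·A) · (kg⁻²·m⁻⁴·s⁶·A⁴) = kg⁻³·m⁻⁶·s⁹·A⁵.
The exponent of A is 5.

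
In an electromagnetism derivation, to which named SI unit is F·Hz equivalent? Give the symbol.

S

F = C/V (capacitance = charge per voltage),
    = A·s/(kg·m²·s⁻³·A⁻¹) (substituting C and V),
    = kg⁻¹·m⁻²·s⁴·A².
Hz = 1/s = s⁻¹ (frequency is cycles per second).
Combining: F·Hz = (kg⁻¹·m⁻²·s⁴·A²) · s⁻¹ = kg⁻¹·m⁻²·s³·A².
kg⁻¹·m⁻²·s³·A² is the base-SI form of the siemens.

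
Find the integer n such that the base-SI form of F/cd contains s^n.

F = C/V (capacitance = charge per voltage),
    = A·s/(kg·m²·s⁻³·A⁻¹) (substituting C and V),
    = kg⁻¹·m⁻²·s⁴·A².
Combining: cd⁻¹·F = cd⁻¹ · (kg⁻¹·m⁻²·s⁴·A²) = kg⁻¹·m⁻²·s⁴·A²·cd⁻¹.
The exponent of s is 4.

4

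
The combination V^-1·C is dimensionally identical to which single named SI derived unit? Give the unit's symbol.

F

V = W/A (potential = power per current),
    = kg·m²·s⁻³·A⁻¹.
So V⁻¹ = kg⁻¹·m⁻²·s³·A.
C = A·s = s·A (charge = current × time).
Combining: V⁻¹·C = (kg⁻¹·m⁻²·s³·A) · (s·A) = kg⁻¹·m⁻²·s⁴·A².
kg⁻¹·m⁻²·s⁴·A² is the base-SI form of the farad.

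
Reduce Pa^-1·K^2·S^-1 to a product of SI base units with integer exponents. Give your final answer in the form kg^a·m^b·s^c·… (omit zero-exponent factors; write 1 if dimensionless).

m³·s⁻¹·A⁻²·K²

Pa = kg·m⁻¹·s⁻².
So Pa⁻¹ = kg⁻¹·m·s².
S = kg⁻¹·m⁻²·s³·A².
So S⁻¹ = kg·m²·s⁻³·A⁻².
Combining: Pa⁻¹·K²·S⁻¹ = (kg⁻¹·m·s²) · K² · (kg·m²·s⁻³·A⁻²) = m³·s⁻¹·A⁻²·K².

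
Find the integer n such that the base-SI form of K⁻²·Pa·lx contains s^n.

Pa = N/m² (pressure = force per area),
    = kg·m⁻¹·s⁻².
lx = lm/m² (illuminance = luminous flux per area),
    = m⁻²·cd.
Combining: K⁻²·Pa·lx = K⁻² · (kg·m⁻¹·s⁻²) · (m⁻²·cd) = kg·m⁻³·s⁻²·K⁻²·cd.
The exponent of s is -2.

-2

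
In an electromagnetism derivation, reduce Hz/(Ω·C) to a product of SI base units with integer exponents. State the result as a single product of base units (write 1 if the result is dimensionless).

kg⁻¹·m⁻²·s·A

Ω = kg·m²·s⁻³·A⁻².
So Ω⁻¹ = kg⁻¹·m⁻²·s³·A².
Hz = s⁻¹.
C = s·A.
So C⁻¹ = s⁻¹·A⁻¹.
Combining: Ω⁻¹·Hz·C⁻¹ = (kg⁻¹·m⁻²·s³·A²) · s⁻¹ · (s⁻¹·A⁻¹) = kg⁻¹·m⁻²·s·A.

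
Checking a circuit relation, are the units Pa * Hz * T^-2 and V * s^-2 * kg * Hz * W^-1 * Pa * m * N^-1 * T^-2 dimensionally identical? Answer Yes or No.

No

Left side:
  Pa = N/m² (pressure = force per area),
      = kg·m⁻¹·s⁻².
  Hz = 1/s = s⁻¹ (frequency is cycles per second).
  T = Wb/m² (flux density = flux per area),
      = kg·s⁻²·A⁻¹.
  So T⁻² = kg⁻²·s⁴·A².
  Combining: Pa·Hz·T⁻² = (kg·m⁻¹·s⁻²) · s⁻¹ · (kg⁻²·s⁴·A²) = kg⁻¹·m⁻¹·s·A².
Right side:
  V = kg·m²·s⁻³·A⁻¹.
  Hz = s⁻¹.
  W = kg·m²·s⁻³.
  So W⁻¹ = kg⁻¹·m⁻²·s³.
  Pa = kg·m⁻¹·s⁻².
  N = kg·m·s⁻².
  So N⁻¹ = kg⁻¹·m⁻¹·s².
  T = kg·s⁻²·A⁻¹.
  So T⁻² = kg⁻²·s⁴·A².
  Combining: V·s⁻²·kg·Hz·W⁻¹·Pa·m·N⁻¹·T⁻² = (kg·m²·s⁻³·A⁻¹) · s⁻² · kg · s⁻¹ · (kg⁻¹·m⁻²·s³) · (kg·m⁻¹·s⁻²) · m · (kg⁻¹·m⁻¹·s²) · (kg⁻²·s⁴·A²) = kg⁻¹·m⁻¹·s·A.
Left is kg⁻¹·m⁻¹·s·A²; right is kg⁻¹·m⁻¹·s·A — different.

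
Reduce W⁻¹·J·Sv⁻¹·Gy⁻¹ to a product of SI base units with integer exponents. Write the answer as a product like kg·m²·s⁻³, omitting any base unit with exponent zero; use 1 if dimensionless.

W = kg·m²·s⁻³.
So W⁻¹ = kg⁻¹·m⁻²·s³.
J = kg·m²·s⁻².
Sv = m²·s⁻².
So Sv⁻¹ = m⁻²·s².
Gy = m²·s⁻².
So Gy⁻¹ = m⁻²·s².
Combining: W⁻¹·J·Sv⁻¹·Gy⁻¹ = (kg⁻¹·m⁻²·s³) · (kg·m²·s⁻²) · (m⁻²·s²) · (m⁻²·s²) = m⁻⁴·s⁵.

m⁻⁴·s⁵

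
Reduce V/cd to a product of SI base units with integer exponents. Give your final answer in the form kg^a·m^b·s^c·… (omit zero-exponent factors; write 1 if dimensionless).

kg·m²·s⁻³·A⁻¹·cd⁻¹

V = W/A (potential = power per current),
    = kg·m²·s⁻³·A⁻¹.
Combining: cd⁻¹·V = cd⁻¹ · (kg·m²·s⁻³·A⁻¹) = kg·m²·s⁻³·A⁻¹·cd⁻¹.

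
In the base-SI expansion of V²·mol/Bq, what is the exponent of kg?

2

V = W/A (potential = power per current),
    = kg·m²·s⁻³·A⁻¹.
So V² = kg²·m⁴·s⁻⁶·A⁻².
Bq = 1/s = s⁻¹ (activity is decays per second).
So Bq⁻¹ = s.
Combining: V²·mol·Bq⁻¹ = (kg²·m⁴·s⁻⁶·A⁻²) · mol · s = kg²·m⁴·s⁻⁵·A⁻²·mol.
The exponent of kg is 2.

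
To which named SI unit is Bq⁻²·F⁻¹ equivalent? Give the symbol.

H

Bq = 1/s = s⁻¹ (activity is decays per second).
So Bq⁻² = s².
F = C/V (capacitance = charge per voltage),
    = A·s/(kg·m²·s⁻³·A⁻¹) (substituting C and V),
    = kg⁻¹·m⁻²·s⁴·A².
So F⁻¹ = kg·m²·s⁻⁴·A⁻².
Combining: Bq⁻²·F⁻¹ = s² · (kg·m²·s⁻⁴·A⁻²) = kg·m²·s⁻²·A⁻².
kg·m²·s⁻²·A⁻² is the base-SI form of the henry.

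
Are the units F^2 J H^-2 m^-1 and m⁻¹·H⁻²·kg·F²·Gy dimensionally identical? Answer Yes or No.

Left side:
  F = C/V (capacitance = charge per voltage),
      = A·s/(kg·m²·s⁻³·A⁻¹) (substituting C and V),
      = kg⁻¹·m⁻²·s⁴·A².
  So F² = kg⁻²·m⁻⁴·s⁸·A⁴.
  J = N·m (work = force × distance),
      = kg·m²·s⁻².
  H = Wb/A (inductance = flux per current),
      = kg·m²·s⁻²·A⁻².
  So H⁻² = kg⁻²·m⁻⁴·s⁴·A⁴.
  Combining: F²·J·H⁻²·m⁻¹ = (kg⁻²·m⁻⁴·s⁸·A⁴) · (kg·m²·s⁻²) · (kg⁻²·m⁻⁴·s⁴·A⁴) · m⁻¹ = kg⁻³·m⁻⁷·s¹⁰·A⁸.
Right side:
  H = kg·m²·s⁻²·A⁻².
  So H⁻² = kg⁻²·m⁻⁴·s⁴·A⁴.
  F = kg⁻¹·m⁻²·s⁴·A².
  So F² = kg⁻²·m⁻⁴·s⁸·A⁴.
  Gy = m²·s⁻².
  Combining: m⁻¹·H⁻²·kg·F²·Gy = m⁻¹ · (kg⁻²·m⁻⁴·s⁴·A⁴) · kg · (kg⁻²·m⁻⁴·s⁸·A⁴) · (m²·s⁻²) = kg⁻³·m⁻⁷·s¹⁰·A⁸.
Both reduce to kg⁻³·m⁻⁷·s¹⁰·A⁸.

Yes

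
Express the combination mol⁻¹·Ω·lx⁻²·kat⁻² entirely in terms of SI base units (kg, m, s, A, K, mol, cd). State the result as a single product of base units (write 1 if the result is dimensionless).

Ω = V/A (resistance = voltage per current),
    = kg·m²·s⁻³·A⁻².
lx = lm/m² (illuminance = luminous flux per area),
    = m⁻²·cd.
So lx⁻² = m⁴·cd⁻².
kat = mol/s = s⁻¹·mol (catalytic activity).
So kat⁻² = s²·mol⁻².
Combining: mol⁻¹·Ω·lx⁻²·kat⁻² = mol⁻¹ · (kg·m²·s⁻³·A⁻²) · (m⁴·cd⁻²) · (s²·mol⁻²) = kg·m⁶·s⁻¹·A⁻²·mol⁻³·cd⁻².

kg·m⁶·s⁻¹·A⁻²·mol⁻³·cd⁻²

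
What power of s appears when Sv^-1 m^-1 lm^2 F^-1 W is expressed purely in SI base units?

-5

Sv = J/kg (equivalent dose = energy per mass),
    = m²·s⁻².
So Sv⁻¹ = m⁻²·s².
lm = cd·sr = cd (luminous flux; sr is dimensionless).
So lm² = cd².
F = C/V (capacitance = charge per voltage),
    = A·s/(kg·m²·s⁻³·A⁻¹) (substituting C and V),
    = kg⁻¹·m⁻²·s⁴·A².
So F⁻¹ = kg·m²·s⁻⁴·A⁻².
W = J/s (power = energy per time),
    = kg·m²·s⁻³.
Combining: Sv⁻¹·m⁻¹·lm²·F⁻¹·W = (m⁻²·s²) · m⁻¹ · cd² · (kg·m²·s⁻⁴·A⁻²) · (kg·m²·s⁻³) = kg²·m·s⁻⁵·A⁻²·cd².
The exponent of s is -5.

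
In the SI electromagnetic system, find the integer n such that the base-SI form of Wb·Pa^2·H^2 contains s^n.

-10

Wb = kg·m²·s⁻²·A⁻¹.
Pa = kg·m⁻¹·s⁻².
So Pa² = kg²·m⁻²·s⁻⁴.
H = kg·m²·s⁻²·A⁻².
So H² = kg²·m⁴·s⁻⁴·A⁻⁴.
Combining: Wb·Pa²·H² = (kg·m²·s⁻²·A⁻¹) · (kg²·m⁻²·s⁻⁴) · (kg²·m⁴·s⁻⁴·A⁻⁴) = kg⁵·m⁴·s⁻¹⁰·A⁻⁵.
The exponent of s is -10.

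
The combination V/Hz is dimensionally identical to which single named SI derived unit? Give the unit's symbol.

Wb

V = kg·m²·s⁻³·A⁻¹.
Hz = s⁻¹.
So Hz⁻¹ = s.
Combining: V·Hz⁻¹ = (kg·m²·s⁻³·A⁻¹) · s = kg·m²·s⁻²·A⁻¹.
kg·m²·s⁻²·A⁻¹ is the base-SI form of the weber.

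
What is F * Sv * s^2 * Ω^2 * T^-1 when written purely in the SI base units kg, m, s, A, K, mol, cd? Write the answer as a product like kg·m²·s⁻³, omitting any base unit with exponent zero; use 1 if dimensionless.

m⁴·A⁻¹

F = kg⁻¹·m⁻²·s⁴·A².
Sv = m²·s⁻².
Ω = kg·m²·s⁻³·A⁻².
So Ω² = kg²·m⁴·s⁻⁶·A⁻⁴.
T = kg·s⁻²·A⁻¹.
So T⁻¹ = kg⁻¹·s²·A.
Combining: F·Sv·s²·Ω²·T⁻¹ = (kg⁻¹·m⁻²·s⁴·A²) · (m²·s⁻²) · s² · (kg²·m⁴·s⁻⁶·A⁻⁴) · (kg⁻¹·s²·A) = m⁴·A⁻¹.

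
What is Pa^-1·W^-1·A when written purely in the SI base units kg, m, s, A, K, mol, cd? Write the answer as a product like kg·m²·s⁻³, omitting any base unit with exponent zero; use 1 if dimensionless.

Pa = N/m² (pressure = force per area),
    = kg·m⁻¹·s⁻².
So Pa⁻¹ = kg⁻¹·m·s².
W = J/s (power = energy per time),
    = kg·m²·s⁻³.
So W⁻¹ = kg⁻¹·m⁻²·s³.
Combining: Pa⁻¹·W⁻¹·A = (kg⁻¹·m·s²) · (kg⁻¹·m⁻²·s³) · A = kg⁻²·m⁻¹·s⁵·A.

kg⁻²·m⁻¹·s⁵·A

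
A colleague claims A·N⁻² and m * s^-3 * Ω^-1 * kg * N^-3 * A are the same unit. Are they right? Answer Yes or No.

No

Left side:
  N = kg·m·s⁻².
  So N⁻² = kg⁻²·m⁻²·s⁴.
  Combining: A·N⁻² = A · (kg⁻²·m⁻²·s⁴) = kg⁻²·m⁻²·s⁴·A.
Right side:
  Ω = V/A (resistance = voltage per current),
      = kg·m²·s⁻³·A⁻².
  So Ω⁻¹ = kg⁻¹·m⁻²·s³·A².
  N = kg·m/s² = kg·m·s⁻² (force = mass × acceleration).
  So N⁻³ = kg⁻³·m⁻³·s⁶.
  Combining: m·s⁻³·Ω⁻¹·kg·N⁻³·A = m · s⁻³ · (kg⁻¹·m⁻²·s³·A²) · kg · (kg⁻³·m⁻³·s⁶) · A = kg⁻³·m⁻⁴·s⁶·A³.
Left is kg⁻²·m⁻²·s⁴·A; right is kg⁻³·m⁻⁴·s⁶·A³ — different.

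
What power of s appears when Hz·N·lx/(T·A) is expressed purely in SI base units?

T = kg·s⁻²·A⁻¹.
So T⁻¹ = kg⁻¹·s²·A.
Hz = s⁻¹.
N = kg·m·s⁻².
lx = m⁻²·cd.
Combining: T⁻¹·Hz·N·lx·A⁻¹ = (kg⁻¹·s²·A) · s⁻¹ · (kg·m·s⁻²) · (m⁻²·cd) · A⁻¹ = m⁻¹·s⁻¹·cd.
The exponent of s is -1.

-1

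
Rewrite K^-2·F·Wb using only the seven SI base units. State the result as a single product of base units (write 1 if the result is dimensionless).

s²·A·K⁻²

F = C/V (capacitance = charge per voltage),
    = A·s/(kg·m²·s⁻³·A⁻¹) (substituting C and V),
    = kg⁻¹·m⁻²·s⁴·A².
Wb = V·s (flux: a volt is a weber per second),
    = kg·m²·s⁻²·A⁻¹.
Combining: K⁻²·F·Wb = K⁻² · (kg⁻¹·m⁻²·s⁴·A²) · (kg·m²·s⁻²·A⁻¹) = s²·A·K⁻².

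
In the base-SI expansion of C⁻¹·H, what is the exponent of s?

C = A·s = s·A (charge = current × time).
So C⁻¹ = s⁻¹·A⁻¹.
H = Wb/A (inductance = flux per current),
    = kg·m²·s⁻²·A⁻².
Combining: C⁻¹·H = (s⁻¹·A⁻¹) · (kg·m²·s⁻²·A⁻²) = kg·m²·s⁻³·A⁻³.
The exponent of s is -3.

-3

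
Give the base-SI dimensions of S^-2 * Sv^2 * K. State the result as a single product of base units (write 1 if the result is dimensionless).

kg²·m⁸·s⁻¹⁰·A⁻⁴·K

S = 1/Ω (conductance is reciprocal resistance),
    = kg⁻¹·m⁻²·s³·A².
So S⁻² = kg²·m⁴·s⁻⁶·A⁻⁴.
Sv = J/kg (equivalent dose = energy per mass),
    = m²·s⁻².
So Sv² = m⁴·s⁻⁴.
Combining: S⁻²·Sv²·K = (kg²·m⁴·s⁻⁶·A⁻⁴) · (m⁴·s⁻⁴) · K = kg²·m⁸·s⁻¹⁰·A⁻⁴·K.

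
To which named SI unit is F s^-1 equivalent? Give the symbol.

F = kg⁻¹·m⁻²·s⁴·A².
Combining: F·s⁻¹ = (kg⁻¹·m⁻²·s⁴·A²) · s⁻¹ = kg⁻¹·m⁻²·s³·A².
kg⁻¹·m⁻²·s³·A² is the base-SI form of the siemens.

S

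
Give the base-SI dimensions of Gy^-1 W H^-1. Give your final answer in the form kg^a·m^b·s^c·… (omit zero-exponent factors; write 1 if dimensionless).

Gy = J/kg (absorbed dose = energy per mass),
    = m²·s⁻².
So Gy⁻¹ = m⁻²·s².
W = J/s (power = energy per time),
    = kg·m²·s⁻³.
H = Wb/A (inductance = flux per current),
    = kg·m²·s⁻²·A⁻².
So H⁻¹ = kg⁻¹·m⁻²·s²·A².
Combining: Gy⁻¹·W·H⁻¹ = (m⁻²·s²) · (kg·m²·s⁻³) · (kg⁻¹·m⁻²·s²·A²) = m⁻²·s·A².

m⁻²·s·A²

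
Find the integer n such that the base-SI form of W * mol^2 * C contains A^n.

W = J/s (power = energy per time),
    = kg·m²·s⁻³.
C = A·s = s·A (charge = current × time).
Combining: W·mol²·C = (kg·m²·s⁻³) · mol² · (s·A) = kg·m²·s⁻²·A·mol².
The exponent of A is 1.

1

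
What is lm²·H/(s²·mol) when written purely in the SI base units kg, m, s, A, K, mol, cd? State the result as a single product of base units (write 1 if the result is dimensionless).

kg·m²·s⁻⁴·A⁻²·mol⁻¹·cd²

lm = cd.
So lm² = cd².
H = kg·m²·s⁻²·A⁻².
Combining: s⁻²·lm²·mol⁻¹·H = s⁻² · cd² · mol⁻¹ · (kg·m²·s⁻²·A⁻²) = kg·m²·s⁻⁴·A⁻²·mol⁻¹·cd².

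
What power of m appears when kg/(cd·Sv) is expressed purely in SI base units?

-2

Sv = J/kg (equivalent dose = energy per mass),
    = m²·s⁻².
So Sv⁻¹ = m⁻²·s².
Combining: cd⁻¹·kg·Sv⁻¹ = cd⁻¹ · kg · (m⁻²·s²) = kg·m⁻²·s²·cd⁻¹.
The exponent of m is -2.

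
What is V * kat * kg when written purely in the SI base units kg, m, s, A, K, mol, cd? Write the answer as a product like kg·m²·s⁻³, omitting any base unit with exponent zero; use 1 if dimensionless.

kg²·m²·s⁻⁴·A⁻¹·mol

V = W/A (potential = power per current),
    = kg·m²·s⁻³·A⁻¹.
kat = mol/s = s⁻¹·mol (catalytic activity).
Combining: V·kat·kg = (kg·m²·s⁻³·A⁻¹) · (s⁻¹·mol) · kg = kg²·m²·s⁻⁴·A⁻¹·mol.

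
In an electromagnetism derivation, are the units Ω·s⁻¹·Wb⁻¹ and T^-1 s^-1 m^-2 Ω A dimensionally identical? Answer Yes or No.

No

Left side:
  Ω = kg·m²·s⁻³·A⁻².
  Wb = kg·m²·s⁻²·A⁻¹.
  So Wb⁻¹ = kg⁻¹·m⁻²·s²·A.
  Combining: Ω·s⁻¹·Wb⁻¹ = (kg·m²·s⁻³·A⁻²) · s⁻¹ · (kg⁻¹·m⁻²·s²·A) = s⁻²·A⁻¹.
Right side:
  T = Wb/m² (flux density = flux per area),
      = kg·s⁻²·A⁻¹.
  So T⁻¹ = kg⁻¹·s²·A.
  Ω = V/A (resistance = voltage per current),
      = kg·m²·s⁻³·A⁻².
  Combining: T⁻¹·s⁻¹·m⁻²·Ω·A = (kg⁻¹·s²·A) · s⁻¹ · m⁻² · (kg·m²·s⁻³·A⁻²) · A = s⁻².
Left is s⁻²·A⁻¹; right is s⁻² — different.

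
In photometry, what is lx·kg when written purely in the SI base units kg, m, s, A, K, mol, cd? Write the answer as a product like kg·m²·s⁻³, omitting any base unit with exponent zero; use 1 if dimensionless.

kg·m⁻²·cd

lx = lm/m² (illuminance = luminous flux per area),
    = m⁻²·cd.
Combining: lx·kg = (m⁻²·cd) · kg = kg·m⁻²·cd.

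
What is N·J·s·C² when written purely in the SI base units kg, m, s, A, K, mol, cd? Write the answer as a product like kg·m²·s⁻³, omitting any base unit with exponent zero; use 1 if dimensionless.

kg²·m³·s⁻¹·A²

N = kg·m·s⁻².
J = kg·m²·s⁻².
C = s·A.
So C² = s²·A².
Combining: N·J·s·C² = (kg·m·s⁻²) · (kg·m²·s⁻²) · s · (s²·A²) = kg²·m³·s⁻¹·A².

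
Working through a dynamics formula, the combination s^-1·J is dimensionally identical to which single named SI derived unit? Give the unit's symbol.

J = N·m (work = force × distance),
    = kg·m²·s⁻².
Combining: s⁻¹·J = s⁻¹ · (kg·m²·s⁻²) = kg·m²·s⁻³.
kg·m²·s⁻³ is the base-SI form of the watt.

W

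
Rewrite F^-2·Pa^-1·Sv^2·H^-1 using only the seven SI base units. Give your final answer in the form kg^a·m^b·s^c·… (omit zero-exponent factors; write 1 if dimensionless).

m⁷·s⁻⁸·A⁻²

F = kg⁻¹·m⁻²·s⁴·A².
So F⁻² = kg²·m⁴·s⁻⁸·A⁻⁴.
Pa = kg·m⁻¹·s⁻².
So Pa⁻¹ = kg⁻¹·m·s².
Sv = m²·s⁻².
So Sv² = m⁴·s⁻⁴.
H = kg·m²·s⁻²·A⁻².
So H⁻¹ = kg⁻¹·m⁻²·s²·A².
Combining: F⁻²·Pa⁻¹·Sv²·H⁻¹ = (kg²·m⁴·s⁻⁸·A⁻⁴) · (kg⁻¹·m·s²) · (m⁴·s⁻⁴) · (kg⁻¹·m⁻²·s²·A²) = m⁷·s⁻⁸·A⁻².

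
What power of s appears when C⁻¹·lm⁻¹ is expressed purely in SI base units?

C = A·s = s·A (charge = current × time).
So C⁻¹ = s⁻¹·A⁻¹.
lm = cd·sr = cd (luminous flux; sr is dimensionless).
So lm⁻¹ = cd⁻¹.
Combining: C⁻¹·lm⁻¹ = (s⁻¹·A⁻¹) · cd⁻¹ = s⁻¹·A⁻¹·cd⁻¹.
The exponent of s is -1.

-1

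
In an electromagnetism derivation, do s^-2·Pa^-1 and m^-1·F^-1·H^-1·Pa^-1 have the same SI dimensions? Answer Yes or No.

No

Left side:
  Pa = N/m² (pressure = force per area),
      = kg·m⁻¹·s⁻².
  So Pa⁻¹ = kg⁻¹·m·s².
  Combining: s⁻²·Pa⁻¹ = s⁻² · (kg⁻¹·m·s²) = kg⁻¹·m.
Right side:
  F = kg⁻¹·m⁻²·s⁴·A².
  So F⁻¹ = kg·m²·s⁻⁴·A⁻².
  H = kg·m²·s⁻²·A⁻².
  So H⁻¹ = kg⁻¹·m⁻²·s²·A².
  Pa = kg·m⁻¹·s⁻².
  So Pa⁻¹ = kg⁻¹·m·s².
  Combining: m⁻¹·F⁻¹·H⁻¹·Pa⁻¹ = m⁻¹ · (kg·m²·s⁻⁴·A⁻²) · (kg⁻¹·m⁻²·s²·A²) · (kg⁻¹·m·s²) = kg⁻¹.
Left is kg⁻¹·m; right is kg⁻¹ — different.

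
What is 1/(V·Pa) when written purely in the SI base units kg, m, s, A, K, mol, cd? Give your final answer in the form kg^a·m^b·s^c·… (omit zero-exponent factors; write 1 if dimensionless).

kg⁻²·m⁻¹·s⁵·A

V = kg·m²·s⁻³·A⁻¹.
So V⁻¹ = kg⁻¹·m⁻²·s³·A.
Pa = kg·m⁻¹·s⁻².
So Pa⁻¹ = kg⁻¹·m·s².
Combining: V⁻¹·Pa⁻¹ = (kg⁻¹·m⁻²·s³·A) · (kg⁻¹·m·s²) = kg⁻²·m⁻¹·s⁵·A.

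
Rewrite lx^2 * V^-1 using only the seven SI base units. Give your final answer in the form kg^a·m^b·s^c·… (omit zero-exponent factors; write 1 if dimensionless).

lx = lm/m² (illuminance = luminous flux per area),
    = m⁻²·cd.
So lx² = m⁻⁴·cd².
V = W/A (potential = power per current),
    = kg·m²·s⁻³·A⁻¹.
So V⁻¹ = kg⁻¹·m⁻²·s³·A.
Combining: lx²·V⁻¹ = (m⁻⁴·cd²) · (kg⁻¹·m⁻²·s³·A) = kg⁻¹·m⁻⁶·s³·A·cd².

kg⁻¹·m⁻⁶·s³·A·cd²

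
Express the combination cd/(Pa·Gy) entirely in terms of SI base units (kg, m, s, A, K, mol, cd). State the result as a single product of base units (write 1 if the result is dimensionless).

Pa = kg·m⁻¹·s⁻².
So Pa⁻¹ = kg⁻¹·m·s².
Gy = m²·s⁻².
So Gy⁻¹ = m⁻²·s².
Combining: cd·Pa⁻¹·Gy⁻¹ = cd · (kg⁻¹·m·s²) · (m⁻²·s²) = kg⁻¹·m⁻¹·s⁴·cd.

kg⁻¹·m⁻¹·s⁴·cd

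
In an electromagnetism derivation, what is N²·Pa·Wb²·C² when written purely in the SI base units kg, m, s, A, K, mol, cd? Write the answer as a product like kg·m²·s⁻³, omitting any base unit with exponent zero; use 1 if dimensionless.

kg⁵·m⁵·s⁻⁸

N = kg·m/s² = kg·m·s⁻² (force = mass × acceleration).
So N² = kg²·m²·s⁻⁴.
Pa = N/m² (pressure = force per area),
    = kg·m⁻¹·s⁻².
Wb = V·s (flux: a volt is a weber per second),
    = kg·m²·s⁻²·A⁻¹.
So Wb² = kg²·m⁴·s⁻⁴·A⁻².
C = A·s = s·A (charge = current × time).
So C² = s²·A².
Combining: N²·Pa·Wb²·C² = (kg²·m²·s⁻⁴) · (kg·m⁻¹·s⁻²) · (kg²·m⁴·s⁻⁴·A⁻²) · (s²·A²) = kg⁵·m⁵·s⁻⁸.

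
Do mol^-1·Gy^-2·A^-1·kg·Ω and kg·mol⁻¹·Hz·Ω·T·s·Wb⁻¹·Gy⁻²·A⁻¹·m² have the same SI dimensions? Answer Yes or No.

Left side:
  Gy = J/kg (absorbed dose = energy per mass),
      = m²·s⁻².
  So Gy⁻² = m⁻⁴·s⁴.
  Ω = V/A (resistance = voltage per current),
      = kg·m²·s⁻³·A⁻².
  Combining: mol⁻¹·Gy⁻²·A⁻¹·kg·Ω = mol⁻¹ · (m⁻⁴·s⁴) · A⁻¹ · kg · (kg·m²·s⁻³·A⁻²) = kg²·m⁻²·s·A⁻³·mol⁻¹.
Right side:
  Hz = 1/s = s⁻¹ (frequency is cycles per second).
  Ω = V/A (resistance = voltage per current),
      = kg·m²·s⁻³·A⁻².
  T = Wb/m² (flux density = flux per area),
      = kg·s⁻²·A⁻¹.
  Wb = V·s (flux: a volt is a weber per second),
      = kg·m²·s⁻²·A⁻¹.
  So Wb⁻¹ = kg⁻¹·m⁻²·s²·A.
  Gy = J/kg (absorbed dose = energy per mass),
      = m²·s⁻².
  So Gy⁻² = m⁻⁴·s⁴.
  Combining: kg·mol⁻¹·Hz·Ω·T·s·Wb⁻¹·Gy⁻²·A⁻¹·m² = kg · mol⁻¹ · s⁻¹ · (kg·m²·s⁻³·A⁻²) · (kg·s⁻²·A⁻¹) · s · (kg⁻¹·m⁻²·s²·A) · (m⁻⁴·s⁴) · A⁻¹ · m² = kg²·m⁻²·s·A⁻³·mol⁻¹.
Both reduce to kg²·m⁻²·s·A⁻³·mol⁻¹.

Yes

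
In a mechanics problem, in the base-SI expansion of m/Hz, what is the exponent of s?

1

Hz = 1/s = s⁻¹ (frequency is cycles per second).
So Hz⁻¹ = s.
Combining: Hz⁻¹·m = s · m = m·s.
The exponent of s is 1.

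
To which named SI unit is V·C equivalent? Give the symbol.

V = W/A (potential = power per current),
    = kg·m²·s⁻³·A⁻¹.
C = A·s = s·A (charge = current × time).
Combining: V·C = (kg·m²·s⁻³·A⁻¹) · (s·A) = kg·m²·s⁻².
kg·m²·s⁻² is the base-SI form of the joule.

J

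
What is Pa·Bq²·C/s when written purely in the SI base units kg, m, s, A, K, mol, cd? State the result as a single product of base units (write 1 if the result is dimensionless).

Pa = N/m² (pressure = force per area),
    = kg·m⁻¹·s⁻².
Bq = 1/s = s⁻¹ (activity is decays per second).
So Bq² = s⁻².
C = A·s = s·A (charge = current × time).
Combining: s⁻¹·Pa·Bq²·C = s⁻¹ · (kg·m⁻¹·s⁻²) · s⁻² · (s·A) = kg·m⁻¹·s⁻⁴·A.

kg·m⁻¹·s⁻⁴·A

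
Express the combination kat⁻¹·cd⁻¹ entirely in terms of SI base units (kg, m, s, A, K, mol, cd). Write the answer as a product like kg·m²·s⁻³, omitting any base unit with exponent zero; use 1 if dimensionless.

kat = mol/s = s⁻¹·mol (catalytic activity).
So kat⁻¹ = s·mol⁻¹.
Combining: kat⁻¹·cd⁻¹ = (s·mol⁻¹) · cd⁻¹ = s·mol⁻¹·cd⁻¹.

s·mol⁻¹·cd⁻¹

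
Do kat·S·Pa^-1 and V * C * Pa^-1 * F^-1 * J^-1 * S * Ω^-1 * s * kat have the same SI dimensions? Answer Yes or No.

Yes

Left side:
  kat = s⁻¹·mol.
  S = kg⁻¹·m⁻²·s³·A².
  Pa = kg·m⁻¹·s⁻².
  So Pa⁻¹ = kg⁻¹·m·s².
  Combining: kat·S·Pa⁻¹ = (s⁻¹·mol) · (kg⁻¹·m⁻²·s³·A²) · (kg⁻¹·m·s²) = kg⁻²·m⁻¹·s⁴·A²·mol.
Right side:
  V = W/A (potential = power per current),
      = kg·m²·s⁻³·A⁻¹.
  C = A·s = s·A (charge = current × time).
  Pa = N/m² (pressure = force per area),
      = kg·m⁻¹·s⁻².
  So Pa⁻¹ = kg⁻¹·m·s².
  F = C/V (capacitance = charge per voltage),
      = A·s/(kg·m²·s⁻³·A⁻¹) (substituting C and V),
      = kg⁻¹·m⁻²·s⁴·A².
  So F⁻¹ = kg·m²·s⁻⁴·A⁻².
  J = N·m (work = force × distance),
      = kg·m²·s⁻².
  So J⁻¹ = kg⁻¹·m⁻²·s².
  S = 1/Ω (conductance is reciprocal resistance),
      = kg⁻¹·m⁻²·s³·A².
  Ω = V/A (resistance = voltage per current),
      = kg·m²·s⁻³·A⁻².
  So Ω⁻¹ = kg⁻¹·m⁻²·s³·A².
  kat = mol/s = s⁻¹·mol (catalytic activity).
  Combining: V·C·Pa⁻¹·F⁻¹·J⁻¹·S·Ω⁻¹·s·kat = (kg·m²·s⁻³·A⁻¹) · (s·A) · (kg⁻¹·m·s²) · (kg·m²·s⁻⁴·A⁻²) · (kg⁻¹·m⁻²·s²) · (kg⁻¹·m⁻²·s³·A²) · (kg⁻¹·m⁻²·s³·A²) · s · (s⁻¹·mol) = kg⁻²·m⁻¹·s⁴·A²·mol.
Both reduce to kg⁻²·m⁻¹·s⁴·A²·mol.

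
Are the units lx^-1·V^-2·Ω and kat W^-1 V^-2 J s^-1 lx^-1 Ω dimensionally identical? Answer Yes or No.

No

Left side:
  lx = m⁻²·cd.
  So lx⁻¹ = m²·cd⁻¹.
  V = kg·m²·s⁻³·A⁻¹.
  So V⁻² = kg⁻²·m⁻⁴·s⁶·A².
  Ω = kg·m²·s⁻³·A⁻².
  Combining: lx⁻¹·V⁻²·Ω = (m²·cd⁻¹) · (kg⁻²·m⁻⁴·s⁶·A²) · (kg·m²·s⁻³·A⁻²) = kg⁻¹·s³·cd⁻¹.
Right side:
  kat = s⁻¹·mol.
  W = kg·m²·s⁻³.
  So W⁻¹ = kg⁻¹·m⁻²·s³.
  V = kg·m²·s⁻³·A⁻¹.
  So V⁻² = kg⁻²·m⁻⁴·s⁶·A².
  J = kg·m²·s⁻².
  lx = m⁻²·cd.
  So lx⁻¹ = m²·cd⁻¹.
  Ω = kg·m²·s⁻³·A⁻².
  Combining: kat·W⁻¹·V⁻²·J·s⁻¹·lx⁻¹·Ω = (s⁻¹·mol) · (kg⁻¹·m⁻²·s³) · (kg⁻²·m⁻⁴·s⁶·A²) · (kg·m²·s⁻²) · s⁻¹ · (m²·cd⁻¹) · (kg·m²·s⁻³·A⁻²) = kg⁻¹·s²·mol·cd⁻¹.
Left is kg⁻¹·s³·cd⁻¹; right is kg⁻¹·s²·mol·cd⁻¹ — different.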